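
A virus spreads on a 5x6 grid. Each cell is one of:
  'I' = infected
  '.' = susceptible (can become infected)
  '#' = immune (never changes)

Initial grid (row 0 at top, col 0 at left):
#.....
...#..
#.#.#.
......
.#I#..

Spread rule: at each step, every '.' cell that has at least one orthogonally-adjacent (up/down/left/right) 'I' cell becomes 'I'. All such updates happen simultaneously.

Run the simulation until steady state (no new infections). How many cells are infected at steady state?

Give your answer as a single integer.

Step 0 (initial): 1 infected
Step 1: +1 new -> 2 infected
Step 2: +2 new -> 4 infected
Step 3: +4 new -> 8 infected
Step 4: +4 new -> 12 infected
Step 5: +5 new -> 17 infected
Step 6: +2 new -> 19 infected
Step 7: +3 new -> 22 infected
Step 8: +1 new -> 23 infected
Step 9: +0 new -> 23 infected

Answer: 23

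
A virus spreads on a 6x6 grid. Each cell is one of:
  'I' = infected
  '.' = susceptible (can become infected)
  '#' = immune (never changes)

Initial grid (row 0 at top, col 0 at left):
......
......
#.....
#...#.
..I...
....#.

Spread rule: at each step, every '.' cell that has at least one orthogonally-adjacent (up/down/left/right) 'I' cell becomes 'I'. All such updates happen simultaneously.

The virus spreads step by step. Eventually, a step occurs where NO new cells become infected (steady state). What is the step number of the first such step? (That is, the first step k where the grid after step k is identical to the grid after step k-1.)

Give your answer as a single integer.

Answer: 8

Derivation:
Step 0 (initial): 1 infected
Step 1: +4 new -> 5 infected
Step 2: +7 new -> 12 infected
Step 3: +5 new -> 17 infected
Step 4: +6 new -> 23 infected
Step 5: +5 new -> 28 infected
Step 6: +3 new -> 31 infected
Step 7: +1 new -> 32 infected
Step 8: +0 new -> 32 infected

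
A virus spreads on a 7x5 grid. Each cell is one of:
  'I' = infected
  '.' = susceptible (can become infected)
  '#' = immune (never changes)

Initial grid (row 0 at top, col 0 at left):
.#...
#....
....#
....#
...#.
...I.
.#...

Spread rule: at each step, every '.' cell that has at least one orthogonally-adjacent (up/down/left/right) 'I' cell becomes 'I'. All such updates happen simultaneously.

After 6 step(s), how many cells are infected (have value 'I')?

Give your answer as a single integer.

Answer: 25

Derivation:
Step 0 (initial): 1 infected
Step 1: +3 new -> 4 infected
Step 2: +5 new -> 9 infected
Step 3: +3 new -> 12 infected
Step 4: +5 new -> 17 infected
Step 5: +4 new -> 21 infected
Step 6: +4 new -> 25 infected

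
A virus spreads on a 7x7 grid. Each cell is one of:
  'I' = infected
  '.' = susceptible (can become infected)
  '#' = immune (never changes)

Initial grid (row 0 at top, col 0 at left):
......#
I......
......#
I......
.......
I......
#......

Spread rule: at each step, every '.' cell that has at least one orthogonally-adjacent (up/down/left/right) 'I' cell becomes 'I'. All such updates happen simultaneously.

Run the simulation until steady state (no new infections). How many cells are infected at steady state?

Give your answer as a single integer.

Step 0 (initial): 3 infected
Step 1: +6 new -> 9 infected
Step 2: +7 new -> 16 infected
Step 3: +7 new -> 23 infected
Step 4: +7 new -> 30 infected
Step 5: +7 new -> 37 infected
Step 6: +7 new -> 44 infected
Step 7: +2 new -> 46 infected
Step 8: +0 new -> 46 infected

Answer: 46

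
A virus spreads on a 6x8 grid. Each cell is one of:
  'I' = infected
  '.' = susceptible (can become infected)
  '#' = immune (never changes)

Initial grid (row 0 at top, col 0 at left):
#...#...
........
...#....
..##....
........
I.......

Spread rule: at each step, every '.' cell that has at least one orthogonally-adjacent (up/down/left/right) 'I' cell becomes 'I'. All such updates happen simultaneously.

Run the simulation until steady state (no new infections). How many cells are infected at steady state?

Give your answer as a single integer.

Step 0 (initial): 1 infected
Step 1: +2 new -> 3 infected
Step 2: +3 new -> 6 infected
Step 3: +4 new -> 10 infected
Step 4: +4 new -> 14 infected
Step 5: +4 new -> 18 infected
Step 6: +5 new -> 23 infected
Step 7: +6 new -> 29 infected
Step 8: +5 new -> 34 infected
Step 9: +3 new -> 37 infected
Step 10: +3 new -> 40 infected
Step 11: +2 new -> 42 infected
Step 12: +1 new -> 43 infected
Step 13: +0 new -> 43 infected

Answer: 43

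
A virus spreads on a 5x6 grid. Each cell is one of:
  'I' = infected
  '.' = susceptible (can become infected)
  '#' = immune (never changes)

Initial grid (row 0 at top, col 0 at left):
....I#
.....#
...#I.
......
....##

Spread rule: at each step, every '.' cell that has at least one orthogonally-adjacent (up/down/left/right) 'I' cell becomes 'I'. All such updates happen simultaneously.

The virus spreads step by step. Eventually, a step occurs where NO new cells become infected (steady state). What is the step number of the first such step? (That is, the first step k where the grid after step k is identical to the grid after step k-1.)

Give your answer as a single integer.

Step 0 (initial): 2 infected
Step 1: +4 new -> 6 infected
Step 2: +4 new -> 10 infected
Step 3: +4 new -> 14 infected
Step 4: +5 new -> 19 infected
Step 5: +4 new -> 23 infected
Step 6: +2 new -> 25 infected
Step 7: +0 new -> 25 infected

Answer: 7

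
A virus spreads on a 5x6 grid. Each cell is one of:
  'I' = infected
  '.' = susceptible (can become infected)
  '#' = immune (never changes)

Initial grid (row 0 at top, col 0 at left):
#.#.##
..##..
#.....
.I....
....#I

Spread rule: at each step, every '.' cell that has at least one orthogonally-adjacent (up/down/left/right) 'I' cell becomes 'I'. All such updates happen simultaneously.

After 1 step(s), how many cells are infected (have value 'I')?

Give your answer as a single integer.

Step 0 (initial): 2 infected
Step 1: +5 new -> 7 infected

Answer: 7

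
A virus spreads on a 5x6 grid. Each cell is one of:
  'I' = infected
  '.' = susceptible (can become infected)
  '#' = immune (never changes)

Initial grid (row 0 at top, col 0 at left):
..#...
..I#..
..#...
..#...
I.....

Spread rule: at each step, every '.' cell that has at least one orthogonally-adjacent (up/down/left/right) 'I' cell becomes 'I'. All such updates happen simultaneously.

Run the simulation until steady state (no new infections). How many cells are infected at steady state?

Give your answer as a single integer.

Answer: 26

Derivation:
Step 0 (initial): 2 infected
Step 1: +3 new -> 5 infected
Step 2: +6 new -> 11 infected
Step 3: +2 new -> 13 infected
Step 4: +2 new -> 15 infected
Step 5: +3 new -> 18 infected
Step 6: +2 new -> 20 infected
Step 7: +2 new -> 22 infected
Step 8: +2 new -> 24 infected
Step 9: +2 new -> 26 infected
Step 10: +0 new -> 26 infected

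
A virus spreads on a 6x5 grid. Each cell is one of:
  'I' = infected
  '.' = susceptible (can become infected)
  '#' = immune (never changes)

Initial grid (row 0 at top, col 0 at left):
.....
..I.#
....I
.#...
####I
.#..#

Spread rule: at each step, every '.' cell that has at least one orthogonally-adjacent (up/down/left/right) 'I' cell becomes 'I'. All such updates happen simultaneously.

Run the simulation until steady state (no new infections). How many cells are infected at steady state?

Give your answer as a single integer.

Step 0 (initial): 3 infected
Step 1: +6 new -> 9 infected
Step 2: +6 new -> 15 infected
Step 3: +3 new -> 18 infected
Step 4: +1 new -> 19 infected
Step 5: +0 new -> 19 infected

Answer: 19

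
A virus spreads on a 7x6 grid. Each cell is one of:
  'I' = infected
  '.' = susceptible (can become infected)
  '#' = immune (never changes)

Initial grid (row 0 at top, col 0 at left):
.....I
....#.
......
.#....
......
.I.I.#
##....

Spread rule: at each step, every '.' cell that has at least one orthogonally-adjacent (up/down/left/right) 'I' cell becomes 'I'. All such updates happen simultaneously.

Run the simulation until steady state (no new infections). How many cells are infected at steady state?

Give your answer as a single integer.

Step 0 (initial): 3 infected
Step 1: +8 new -> 11 infected
Step 2: +8 new -> 19 infected
Step 3: +10 new -> 29 infected
Step 4: +4 new -> 33 infected
Step 5: +4 new -> 37 infected
Step 6: +0 new -> 37 infected

Answer: 37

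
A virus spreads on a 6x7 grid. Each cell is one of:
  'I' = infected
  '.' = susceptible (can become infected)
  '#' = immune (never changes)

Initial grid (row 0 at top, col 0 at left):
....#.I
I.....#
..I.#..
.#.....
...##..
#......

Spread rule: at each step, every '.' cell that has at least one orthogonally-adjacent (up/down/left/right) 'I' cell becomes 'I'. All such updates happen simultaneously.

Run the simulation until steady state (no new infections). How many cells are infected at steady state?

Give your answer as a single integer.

Answer: 35

Derivation:
Step 0 (initial): 3 infected
Step 1: +8 new -> 11 infected
Step 2: +7 new -> 18 infected
Step 3: +7 new -> 25 infected
Step 4: +4 new -> 29 infected
Step 5: +3 new -> 32 infected
Step 6: +2 new -> 34 infected
Step 7: +1 new -> 35 infected
Step 8: +0 new -> 35 infected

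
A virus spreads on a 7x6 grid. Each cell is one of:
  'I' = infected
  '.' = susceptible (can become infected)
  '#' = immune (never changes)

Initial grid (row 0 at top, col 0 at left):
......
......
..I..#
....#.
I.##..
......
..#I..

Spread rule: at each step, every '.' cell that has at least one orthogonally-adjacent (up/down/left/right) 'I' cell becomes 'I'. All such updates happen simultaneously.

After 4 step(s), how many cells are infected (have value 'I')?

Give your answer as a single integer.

Step 0 (initial): 3 infected
Step 1: +9 new -> 12 infected
Step 2: +12 new -> 24 infected
Step 3: +7 new -> 31 infected
Step 4: +4 new -> 35 infected

Answer: 35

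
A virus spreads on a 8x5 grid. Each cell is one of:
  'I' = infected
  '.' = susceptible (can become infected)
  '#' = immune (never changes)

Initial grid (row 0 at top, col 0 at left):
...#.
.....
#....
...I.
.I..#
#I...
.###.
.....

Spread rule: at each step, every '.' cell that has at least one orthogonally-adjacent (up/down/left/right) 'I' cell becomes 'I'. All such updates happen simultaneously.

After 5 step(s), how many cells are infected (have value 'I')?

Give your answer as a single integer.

Answer: 28

Derivation:
Step 0 (initial): 3 infected
Step 1: +8 new -> 11 infected
Step 2: +6 new -> 17 infected
Step 3: +4 new -> 21 infected
Step 4: +5 new -> 26 infected
Step 5: +2 new -> 28 infected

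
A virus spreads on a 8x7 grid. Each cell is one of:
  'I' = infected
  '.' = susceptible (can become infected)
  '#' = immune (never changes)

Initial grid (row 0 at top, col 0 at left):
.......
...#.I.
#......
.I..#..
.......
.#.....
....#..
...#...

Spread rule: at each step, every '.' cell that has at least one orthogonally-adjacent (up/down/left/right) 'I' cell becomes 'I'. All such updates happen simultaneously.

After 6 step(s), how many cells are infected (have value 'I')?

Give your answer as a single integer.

Step 0 (initial): 2 infected
Step 1: +8 new -> 10 infected
Step 2: +10 new -> 20 infected
Step 3: +10 new -> 30 infected
Step 4: +8 new -> 38 infected
Step 5: +7 new -> 45 infected
Step 6: +3 new -> 48 infected

Answer: 48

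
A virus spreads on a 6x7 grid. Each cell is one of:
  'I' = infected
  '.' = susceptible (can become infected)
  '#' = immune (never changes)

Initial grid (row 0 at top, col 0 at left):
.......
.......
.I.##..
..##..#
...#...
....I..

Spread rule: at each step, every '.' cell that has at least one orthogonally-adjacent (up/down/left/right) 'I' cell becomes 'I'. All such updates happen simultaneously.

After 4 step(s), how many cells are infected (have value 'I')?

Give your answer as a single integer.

Step 0 (initial): 2 infected
Step 1: +7 new -> 9 infected
Step 2: +9 new -> 18 infected
Step 3: +8 new -> 26 infected
Step 4: +4 new -> 30 infected

Answer: 30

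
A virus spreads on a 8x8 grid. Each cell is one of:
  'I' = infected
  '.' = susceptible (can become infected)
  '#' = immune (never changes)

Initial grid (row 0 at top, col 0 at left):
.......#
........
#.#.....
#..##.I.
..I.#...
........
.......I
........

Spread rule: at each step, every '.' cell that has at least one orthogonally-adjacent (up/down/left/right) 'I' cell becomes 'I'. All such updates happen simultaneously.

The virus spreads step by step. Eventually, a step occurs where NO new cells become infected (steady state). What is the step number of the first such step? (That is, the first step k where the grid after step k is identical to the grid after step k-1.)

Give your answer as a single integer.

Step 0 (initial): 3 infected
Step 1: +11 new -> 14 infected
Step 2: +13 new -> 27 infected
Step 3: +13 new -> 40 infected
Step 4: +8 new -> 48 infected
Step 5: +6 new -> 54 infected
Step 6: +3 new -> 57 infected
Step 7: +0 new -> 57 infected

Answer: 7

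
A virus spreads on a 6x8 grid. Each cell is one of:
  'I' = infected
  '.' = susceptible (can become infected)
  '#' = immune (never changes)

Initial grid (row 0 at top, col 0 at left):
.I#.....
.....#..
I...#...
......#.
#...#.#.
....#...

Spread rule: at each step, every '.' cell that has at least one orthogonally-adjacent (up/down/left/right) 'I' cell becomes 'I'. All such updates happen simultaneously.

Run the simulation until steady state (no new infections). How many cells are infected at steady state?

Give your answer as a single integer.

Step 0 (initial): 2 infected
Step 1: +5 new -> 7 infected
Step 2: +3 new -> 10 infected
Step 3: +4 new -> 14 infected
Step 4: +5 new -> 19 infected
Step 5: +5 new -> 24 infected
Step 6: +3 new -> 27 infected
Step 7: +3 new -> 30 infected
Step 8: +4 new -> 34 infected
Step 9: +3 new -> 37 infected
Step 10: +2 new -> 39 infected
Step 11: +1 new -> 40 infected
Step 12: +0 new -> 40 infected

Answer: 40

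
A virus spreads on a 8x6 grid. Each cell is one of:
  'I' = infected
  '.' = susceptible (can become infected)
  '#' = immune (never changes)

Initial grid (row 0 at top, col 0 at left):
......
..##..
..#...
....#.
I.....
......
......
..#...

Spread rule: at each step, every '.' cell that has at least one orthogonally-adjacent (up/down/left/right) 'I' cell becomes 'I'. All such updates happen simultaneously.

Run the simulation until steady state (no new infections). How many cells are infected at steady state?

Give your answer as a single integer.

Answer: 43

Derivation:
Step 0 (initial): 1 infected
Step 1: +3 new -> 4 infected
Step 2: +5 new -> 9 infected
Step 3: +7 new -> 16 infected
Step 4: +7 new -> 23 infected
Step 5: +5 new -> 28 infected
Step 6: +6 new -> 34 infected
Step 7: +5 new -> 39 infected
Step 8: +3 new -> 42 infected
Step 9: +1 new -> 43 infected
Step 10: +0 new -> 43 infected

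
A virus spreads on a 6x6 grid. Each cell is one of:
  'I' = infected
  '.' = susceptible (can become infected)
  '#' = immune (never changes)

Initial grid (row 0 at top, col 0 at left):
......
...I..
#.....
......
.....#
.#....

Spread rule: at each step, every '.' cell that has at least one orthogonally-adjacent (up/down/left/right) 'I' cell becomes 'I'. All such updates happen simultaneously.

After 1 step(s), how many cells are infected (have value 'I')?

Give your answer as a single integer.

Answer: 5

Derivation:
Step 0 (initial): 1 infected
Step 1: +4 new -> 5 infected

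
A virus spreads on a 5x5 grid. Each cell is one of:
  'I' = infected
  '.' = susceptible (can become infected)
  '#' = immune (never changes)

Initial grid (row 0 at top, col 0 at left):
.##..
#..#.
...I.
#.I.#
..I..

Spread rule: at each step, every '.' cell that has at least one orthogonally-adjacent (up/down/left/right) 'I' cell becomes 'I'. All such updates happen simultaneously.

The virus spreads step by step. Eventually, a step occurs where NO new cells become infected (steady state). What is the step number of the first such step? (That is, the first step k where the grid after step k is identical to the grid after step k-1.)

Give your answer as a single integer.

Answer: 5

Derivation:
Step 0 (initial): 3 infected
Step 1: +6 new -> 9 infected
Step 2: +5 new -> 14 infected
Step 3: +3 new -> 17 infected
Step 4: +1 new -> 18 infected
Step 5: +0 new -> 18 infected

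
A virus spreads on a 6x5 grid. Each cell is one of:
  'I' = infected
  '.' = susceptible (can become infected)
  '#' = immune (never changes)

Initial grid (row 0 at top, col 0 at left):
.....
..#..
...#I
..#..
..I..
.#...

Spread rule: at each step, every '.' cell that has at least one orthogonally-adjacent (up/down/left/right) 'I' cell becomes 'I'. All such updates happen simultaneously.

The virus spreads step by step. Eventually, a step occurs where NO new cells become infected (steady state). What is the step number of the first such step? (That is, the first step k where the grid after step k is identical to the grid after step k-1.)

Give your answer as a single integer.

Step 0 (initial): 2 infected
Step 1: +5 new -> 7 infected
Step 2: +7 new -> 14 infected
Step 3: +5 new -> 19 infected
Step 4: +4 new -> 23 infected
Step 5: +2 new -> 25 infected
Step 6: +1 new -> 26 infected
Step 7: +0 new -> 26 infected

Answer: 7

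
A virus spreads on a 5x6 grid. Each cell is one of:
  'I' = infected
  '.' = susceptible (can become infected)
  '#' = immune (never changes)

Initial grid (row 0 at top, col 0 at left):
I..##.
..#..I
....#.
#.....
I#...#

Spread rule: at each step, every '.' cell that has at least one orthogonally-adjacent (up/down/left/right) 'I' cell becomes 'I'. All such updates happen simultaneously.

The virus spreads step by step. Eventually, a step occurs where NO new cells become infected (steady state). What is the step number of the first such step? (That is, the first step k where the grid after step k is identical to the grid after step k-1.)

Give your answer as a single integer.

Answer: 7

Derivation:
Step 0 (initial): 3 infected
Step 1: +5 new -> 8 infected
Step 2: +5 new -> 13 infected
Step 3: +3 new -> 16 infected
Step 4: +4 new -> 20 infected
Step 5: +2 new -> 22 infected
Step 6: +1 new -> 23 infected
Step 7: +0 new -> 23 infected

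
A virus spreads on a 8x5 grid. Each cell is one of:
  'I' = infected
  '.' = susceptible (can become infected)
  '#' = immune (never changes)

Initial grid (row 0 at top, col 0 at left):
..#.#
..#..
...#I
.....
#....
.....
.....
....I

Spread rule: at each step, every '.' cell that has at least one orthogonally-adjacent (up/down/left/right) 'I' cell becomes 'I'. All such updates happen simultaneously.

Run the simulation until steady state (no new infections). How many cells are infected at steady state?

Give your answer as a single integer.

Answer: 35

Derivation:
Step 0 (initial): 2 infected
Step 1: +4 new -> 6 infected
Step 2: +6 new -> 12 infected
Step 3: +6 new -> 18 infected
Step 4: +6 new -> 24 infected
Step 5: +5 new -> 29 infected
Step 6: +3 new -> 32 infected
Step 7: +2 new -> 34 infected
Step 8: +1 new -> 35 infected
Step 9: +0 new -> 35 infected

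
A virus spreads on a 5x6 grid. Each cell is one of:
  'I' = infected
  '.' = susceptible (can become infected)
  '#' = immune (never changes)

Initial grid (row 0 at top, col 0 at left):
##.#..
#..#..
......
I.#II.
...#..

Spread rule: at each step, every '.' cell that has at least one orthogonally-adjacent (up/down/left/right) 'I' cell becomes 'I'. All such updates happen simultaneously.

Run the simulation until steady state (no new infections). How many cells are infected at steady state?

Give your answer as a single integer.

Answer: 23

Derivation:
Step 0 (initial): 3 infected
Step 1: +7 new -> 10 infected
Step 2: +6 new -> 16 infected
Step 3: +5 new -> 21 infected
Step 4: +2 new -> 23 infected
Step 5: +0 new -> 23 infected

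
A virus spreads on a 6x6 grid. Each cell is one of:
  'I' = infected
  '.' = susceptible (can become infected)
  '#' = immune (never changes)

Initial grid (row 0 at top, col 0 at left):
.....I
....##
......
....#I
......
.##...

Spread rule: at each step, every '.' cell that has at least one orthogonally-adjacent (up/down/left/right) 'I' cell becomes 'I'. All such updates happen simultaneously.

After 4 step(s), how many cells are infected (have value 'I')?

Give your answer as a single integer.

Answer: 20

Derivation:
Step 0 (initial): 2 infected
Step 1: +3 new -> 5 infected
Step 2: +4 new -> 9 infected
Step 3: +5 new -> 14 infected
Step 4: +6 new -> 20 infected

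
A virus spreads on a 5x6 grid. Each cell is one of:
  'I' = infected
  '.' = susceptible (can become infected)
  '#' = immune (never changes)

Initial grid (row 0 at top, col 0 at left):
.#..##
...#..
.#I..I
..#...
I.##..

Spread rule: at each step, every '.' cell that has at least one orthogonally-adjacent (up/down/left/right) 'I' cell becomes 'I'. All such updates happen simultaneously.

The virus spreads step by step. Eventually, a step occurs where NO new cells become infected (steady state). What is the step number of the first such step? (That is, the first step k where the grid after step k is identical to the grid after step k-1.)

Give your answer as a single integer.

Step 0 (initial): 3 infected
Step 1: +7 new -> 10 infected
Step 2: +8 new -> 18 infected
Step 3: +3 new -> 21 infected
Step 4: +1 new -> 22 infected
Step 5: +0 new -> 22 infected

Answer: 5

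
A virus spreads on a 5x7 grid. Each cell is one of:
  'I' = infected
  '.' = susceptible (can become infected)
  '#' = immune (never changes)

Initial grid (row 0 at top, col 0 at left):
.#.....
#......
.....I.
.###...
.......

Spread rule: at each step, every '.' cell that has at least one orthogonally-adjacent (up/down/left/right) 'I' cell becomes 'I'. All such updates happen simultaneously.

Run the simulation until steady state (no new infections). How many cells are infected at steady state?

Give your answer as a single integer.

Answer: 29

Derivation:
Step 0 (initial): 1 infected
Step 1: +4 new -> 5 infected
Step 2: +7 new -> 12 infected
Step 3: +6 new -> 18 infected
Step 4: +4 new -> 22 infected
Step 5: +4 new -> 26 infected
Step 6: +2 new -> 28 infected
Step 7: +1 new -> 29 infected
Step 8: +0 new -> 29 infected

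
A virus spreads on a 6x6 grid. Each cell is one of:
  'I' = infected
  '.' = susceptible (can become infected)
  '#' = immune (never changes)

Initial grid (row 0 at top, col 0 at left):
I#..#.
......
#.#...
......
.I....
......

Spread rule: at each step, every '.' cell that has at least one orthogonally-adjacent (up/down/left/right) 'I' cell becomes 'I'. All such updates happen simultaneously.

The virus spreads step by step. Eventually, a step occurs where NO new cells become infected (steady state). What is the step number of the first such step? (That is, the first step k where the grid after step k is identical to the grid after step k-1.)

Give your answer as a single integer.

Answer: 8

Derivation:
Step 0 (initial): 2 infected
Step 1: +5 new -> 7 infected
Step 2: +7 new -> 14 infected
Step 3: +4 new -> 18 infected
Step 4: +6 new -> 24 infected
Step 5: +5 new -> 29 infected
Step 6: +2 new -> 31 infected
Step 7: +1 new -> 32 infected
Step 8: +0 new -> 32 infected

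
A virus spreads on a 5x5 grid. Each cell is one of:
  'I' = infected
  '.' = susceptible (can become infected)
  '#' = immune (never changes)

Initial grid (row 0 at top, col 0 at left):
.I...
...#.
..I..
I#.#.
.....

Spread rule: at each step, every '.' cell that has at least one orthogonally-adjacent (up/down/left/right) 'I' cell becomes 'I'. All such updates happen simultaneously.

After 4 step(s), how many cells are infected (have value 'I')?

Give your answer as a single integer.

Answer: 22

Derivation:
Step 0 (initial): 3 infected
Step 1: +9 new -> 12 infected
Step 2: +5 new -> 17 infected
Step 3: +4 new -> 21 infected
Step 4: +1 new -> 22 infected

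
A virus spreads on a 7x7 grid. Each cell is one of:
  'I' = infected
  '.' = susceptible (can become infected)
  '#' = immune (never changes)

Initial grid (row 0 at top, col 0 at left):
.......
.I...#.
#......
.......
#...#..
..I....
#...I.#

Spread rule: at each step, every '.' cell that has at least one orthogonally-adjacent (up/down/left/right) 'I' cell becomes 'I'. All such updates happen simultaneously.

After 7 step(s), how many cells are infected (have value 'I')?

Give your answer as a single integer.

Step 0 (initial): 3 infected
Step 1: +11 new -> 14 infected
Step 2: +11 new -> 25 infected
Step 3: +7 new -> 32 infected
Step 4: +5 new -> 37 infected
Step 5: +3 new -> 40 infected
Step 6: +2 new -> 42 infected
Step 7: +1 new -> 43 infected

Answer: 43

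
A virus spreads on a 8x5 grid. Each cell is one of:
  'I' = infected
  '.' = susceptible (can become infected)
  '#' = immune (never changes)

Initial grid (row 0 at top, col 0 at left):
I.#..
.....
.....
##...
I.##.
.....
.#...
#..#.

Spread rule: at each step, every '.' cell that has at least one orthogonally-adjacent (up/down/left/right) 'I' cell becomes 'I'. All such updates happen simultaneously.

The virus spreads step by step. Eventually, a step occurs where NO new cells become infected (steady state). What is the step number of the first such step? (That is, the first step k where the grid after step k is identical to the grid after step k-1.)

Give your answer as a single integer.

Step 0 (initial): 2 infected
Step 1: +4 new -> 6 infected
Step 2: +4 new -> 10 infected
Step 3: +3 new -> 13 infected
Step 4: +4 new -> 17 infected
Step 5: +7 new -> 24 infected
Step 6: +6 new -> 30 infected
Step 7: +2 new -> 32 infected
Step 8: +0 new -> 32 infected

Answer: 8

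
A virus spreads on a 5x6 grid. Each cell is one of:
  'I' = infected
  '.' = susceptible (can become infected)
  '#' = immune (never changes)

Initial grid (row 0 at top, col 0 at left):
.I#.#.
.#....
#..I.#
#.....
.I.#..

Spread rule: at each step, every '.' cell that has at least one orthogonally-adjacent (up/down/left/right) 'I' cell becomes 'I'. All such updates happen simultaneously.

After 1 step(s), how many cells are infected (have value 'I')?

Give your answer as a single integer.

Answer: 11

Derivation:
Step 0 (initial): 3 infected
Step 1: +8 new -> 11 infected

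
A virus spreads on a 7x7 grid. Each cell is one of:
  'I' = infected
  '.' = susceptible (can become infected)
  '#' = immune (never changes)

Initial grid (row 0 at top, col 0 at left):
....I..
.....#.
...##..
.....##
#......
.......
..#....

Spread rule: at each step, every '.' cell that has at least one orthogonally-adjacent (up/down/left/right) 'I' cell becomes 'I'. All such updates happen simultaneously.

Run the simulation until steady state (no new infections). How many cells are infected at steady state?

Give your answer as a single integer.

Answer: 42

Derivation:
Step 0 (initial): 1 infected
Step 1: +3 new -> 4 infected
Step 2: +3 new -> 7 infected
Step 3: +3 new -> 10 infected
Step 4: +4 new -> 14 infected
Step 5: +4 new -> 18 infected
Step 6: +4 new -> 22 infected
Step 7: +5 new -> 27 infected
Step 8: +3 new -> 30 infected
Step 9: +5 new -> 35 infected
Step 10: +4 new -> 39 infected
Step 11: +2 new -> 41 infected
Step 12: +1 new -> 42 infected
Step 13: +0 new -> 42 infected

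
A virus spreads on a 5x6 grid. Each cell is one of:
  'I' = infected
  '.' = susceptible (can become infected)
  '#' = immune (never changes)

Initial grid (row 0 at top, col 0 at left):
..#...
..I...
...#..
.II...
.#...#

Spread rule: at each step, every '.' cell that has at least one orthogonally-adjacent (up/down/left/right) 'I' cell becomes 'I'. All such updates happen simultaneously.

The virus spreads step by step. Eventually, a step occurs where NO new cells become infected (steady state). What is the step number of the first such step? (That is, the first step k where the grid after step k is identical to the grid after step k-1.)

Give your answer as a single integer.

Step 0 (initial): 3 infected
Step 1: +7 new -> 10 infected
Step 2: +8 new -> 18 infected
Step 3: +6 new -> 24 infected
Step 4: +2 new -> 26 infected
Step 5: +0 new -> 26 infected

Answer: 5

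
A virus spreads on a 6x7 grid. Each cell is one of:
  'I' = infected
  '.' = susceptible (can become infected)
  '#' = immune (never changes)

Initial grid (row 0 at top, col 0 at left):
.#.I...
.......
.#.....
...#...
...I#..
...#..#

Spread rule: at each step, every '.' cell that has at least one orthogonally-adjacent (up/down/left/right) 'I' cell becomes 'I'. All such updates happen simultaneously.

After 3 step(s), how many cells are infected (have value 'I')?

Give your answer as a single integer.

Step 0 (initial): 2 infected
Step 1: +4 new -> 6 infected
Step 2: +7 new -> 13 infected
Step 3: +8 new -> 21 infected

Answer: 21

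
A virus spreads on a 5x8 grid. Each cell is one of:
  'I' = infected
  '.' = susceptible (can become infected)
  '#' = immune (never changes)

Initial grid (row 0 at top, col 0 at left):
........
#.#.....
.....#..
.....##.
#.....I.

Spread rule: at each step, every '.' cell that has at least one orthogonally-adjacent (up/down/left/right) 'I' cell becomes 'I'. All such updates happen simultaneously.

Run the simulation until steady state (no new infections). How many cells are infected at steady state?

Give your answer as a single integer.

Answer: 34

Derivation:
Step 0 (initial): 1 infected
Step 1: +2 new -> 3 infected
Step 2: +2 new -> 5 infected
Step 3: +3 new -> 8 infected
Step 4: +5 new -> 13 infected
Step 5: +6 new -> 19 infected
Step 6: +6 new -> 25 infected
Step 7: +4 new -> 29 infected
Step 8: +3 new -> 32 infected
Step 9: +1 new -> 33 infected
Step 10: +1 new -> 34 infected
Step 11: +0 new -> 34 infected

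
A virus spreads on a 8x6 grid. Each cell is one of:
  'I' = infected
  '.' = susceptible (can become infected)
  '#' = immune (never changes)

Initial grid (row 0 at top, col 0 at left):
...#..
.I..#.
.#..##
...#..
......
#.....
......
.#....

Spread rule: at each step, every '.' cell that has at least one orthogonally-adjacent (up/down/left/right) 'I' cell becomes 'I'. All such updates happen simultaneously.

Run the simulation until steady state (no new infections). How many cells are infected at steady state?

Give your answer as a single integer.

Step 0 (initial): 1 infected
Step 1: +3 new -> 4 infected
Step 2: +5 new -> 9 infected
Step 3: +3 new -> 12 infected
Step 4: +3 new -> 15 infected
Step 5: +3 new -> 18 infected
Step 6: +4 new -> 22 infected
Step 7: +6 new -> 28 infected
Step 8: +5 new -> 33 infected
Step 9: +3 new -> 36 infected
Step 10: +1 new -> 37 infected
Step 11: +0 new -> 37 infected

Answer: 37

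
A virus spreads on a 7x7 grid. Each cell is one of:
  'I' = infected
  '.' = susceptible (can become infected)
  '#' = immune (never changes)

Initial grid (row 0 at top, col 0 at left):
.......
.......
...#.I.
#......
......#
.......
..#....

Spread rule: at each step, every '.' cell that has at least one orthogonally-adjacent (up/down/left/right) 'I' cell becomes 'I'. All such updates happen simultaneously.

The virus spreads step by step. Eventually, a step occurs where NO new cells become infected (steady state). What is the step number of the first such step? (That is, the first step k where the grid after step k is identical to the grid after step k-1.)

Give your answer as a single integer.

Step 0 (initial): 1 infected
Step 1: +4 new -> 5 infected
Step 2: +6 new -> 11 infected
Step 3: +6 new -> 17 infected
Step 4: +7 new -> 24 infected
Step 5: +8 new -> 32 infected
Step 6: +6 new -> 38 infected
Step 7: +4 new -> 42 infected
Step 8: +2 new -> 44 infected
Step 9: +1 new -> 45 infected
Step 10: +0 new -> 45 infected

Answer: 10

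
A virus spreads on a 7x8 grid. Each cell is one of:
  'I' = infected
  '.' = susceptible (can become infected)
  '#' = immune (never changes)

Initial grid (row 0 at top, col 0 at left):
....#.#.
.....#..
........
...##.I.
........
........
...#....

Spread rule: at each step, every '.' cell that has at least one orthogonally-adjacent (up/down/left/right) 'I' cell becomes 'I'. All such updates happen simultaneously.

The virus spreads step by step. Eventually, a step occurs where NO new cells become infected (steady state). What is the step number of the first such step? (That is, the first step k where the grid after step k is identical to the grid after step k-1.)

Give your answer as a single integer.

Step 0 (initial): 1 infected
Step 1: +4 new -> 5 infected
Step 2: +6 new -> 11 infected
Step 3: +6 new -> 17 infected
Step 4: +7 new -> 24 infected
Step 5: +5 new -> 29 infected
Step 6: +6 new -> 35 infected
Step 7: +7 new -> 42 infected
Step 8: +5 new -> 47 infected
Step 9: +2 new -> 49 infected
Step 10: +0 new -> 49 infected

Answer: 10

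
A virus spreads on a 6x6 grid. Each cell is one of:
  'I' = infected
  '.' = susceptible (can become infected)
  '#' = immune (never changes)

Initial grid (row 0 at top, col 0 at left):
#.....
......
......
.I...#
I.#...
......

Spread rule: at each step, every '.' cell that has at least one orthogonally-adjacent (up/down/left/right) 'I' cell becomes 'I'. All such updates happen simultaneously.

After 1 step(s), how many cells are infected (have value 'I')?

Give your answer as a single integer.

Step 0 (initial): 2 infected
Step 1: +5 new -> 7 infected

Answer: 7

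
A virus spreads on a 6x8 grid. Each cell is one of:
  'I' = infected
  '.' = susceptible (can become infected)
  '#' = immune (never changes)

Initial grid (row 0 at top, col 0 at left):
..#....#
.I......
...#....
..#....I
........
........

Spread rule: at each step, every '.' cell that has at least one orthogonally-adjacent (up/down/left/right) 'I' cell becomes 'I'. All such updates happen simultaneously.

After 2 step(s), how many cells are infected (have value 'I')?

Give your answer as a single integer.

Step 0 (initial): 2 infected
Step 1: +7 new -> 9 infected
Step 2: +10 new -> 19 infected

Answer: 19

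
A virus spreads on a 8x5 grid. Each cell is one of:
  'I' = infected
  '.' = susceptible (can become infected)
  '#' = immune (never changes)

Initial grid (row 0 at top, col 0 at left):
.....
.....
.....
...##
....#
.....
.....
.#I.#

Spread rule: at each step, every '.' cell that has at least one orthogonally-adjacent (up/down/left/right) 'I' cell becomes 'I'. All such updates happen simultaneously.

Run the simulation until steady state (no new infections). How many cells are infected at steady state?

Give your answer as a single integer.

Answer: 35

Derivation:
Step 0 (initial): 1 infected
Step 1: +2 new -> 3 infected
Step 2: +3 new -> 6 infected
Step 3: +5 new -> 11 infected
Step 4: +6 new -> 17 infected
Step 5: +3 new -> 20 infected
Step 6: +4 new -> 24 infected
Step 7: +5 new -> 29 infected
Step 8: +4 new -> 33 infected
Step 9: +2 new -> 35 infected
Step 10: +0 new -> 35 infected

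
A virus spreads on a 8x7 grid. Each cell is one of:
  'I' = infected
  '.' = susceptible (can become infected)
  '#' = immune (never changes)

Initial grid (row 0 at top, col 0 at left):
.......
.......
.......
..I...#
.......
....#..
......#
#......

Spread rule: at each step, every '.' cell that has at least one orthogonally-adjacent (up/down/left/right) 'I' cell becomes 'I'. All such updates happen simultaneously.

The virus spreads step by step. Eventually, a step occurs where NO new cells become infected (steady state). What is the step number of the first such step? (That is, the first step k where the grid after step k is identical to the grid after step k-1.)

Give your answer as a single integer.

Answer: 9

Derivation:
Step 0 (initial): 1 infected
Step 1: +4 new -> 5 infected
Step 2: +8 new -> 13 infected
Step 3: +11 new -> 24 infected
Step 4: +10 new -> 34 infected
Step 5: +10 new -> 44 infected
Step 6: +5 new -> 49 infected
Step 7: +2 new -> 51 infected
Step 8: +1 new -> 52 infected
Step 9: +0 new -> 52 infected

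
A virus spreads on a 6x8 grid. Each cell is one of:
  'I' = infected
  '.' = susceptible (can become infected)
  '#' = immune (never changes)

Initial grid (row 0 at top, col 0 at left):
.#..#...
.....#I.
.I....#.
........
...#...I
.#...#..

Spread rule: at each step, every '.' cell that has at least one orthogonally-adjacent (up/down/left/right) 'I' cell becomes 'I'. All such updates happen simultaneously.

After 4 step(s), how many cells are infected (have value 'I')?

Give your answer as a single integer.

Answer: 40

Derivation:
Step 0 (initial): 3 infected
Step 1: +9 new -> 12 infected
Step 2: +12 new -> 24 infected
Step 3: +9 new -> 33 infected
Step 4: +7 new -> 40 infected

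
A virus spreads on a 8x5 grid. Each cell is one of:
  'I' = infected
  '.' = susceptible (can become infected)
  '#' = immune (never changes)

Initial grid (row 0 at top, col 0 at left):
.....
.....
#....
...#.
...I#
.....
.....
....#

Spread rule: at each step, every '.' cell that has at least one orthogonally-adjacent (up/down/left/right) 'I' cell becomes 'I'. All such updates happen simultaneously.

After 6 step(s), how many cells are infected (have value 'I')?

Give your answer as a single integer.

Answer: 34

Derivation:
Step 0 (initial): 1 infected
Step 1: +2 new -> 3 infected
Step 2: +5 new -> 8 infected
Step 3: +7 new -> 15 infected
Step 4: +7 new -> 22 infected
Step 5: +6 new -> 28 infected
Step 6: +6 new -> 34 infected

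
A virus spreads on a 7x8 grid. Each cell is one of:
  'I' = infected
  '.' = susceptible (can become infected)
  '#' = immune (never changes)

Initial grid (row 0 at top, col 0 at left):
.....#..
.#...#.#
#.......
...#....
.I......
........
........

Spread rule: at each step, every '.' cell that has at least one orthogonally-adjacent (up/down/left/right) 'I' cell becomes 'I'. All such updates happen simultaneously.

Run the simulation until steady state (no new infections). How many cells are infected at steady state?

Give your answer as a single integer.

Step 0 (initial): 1 infected
Step 1: +4 new -> 5 infected
Step 2: +7 new -> 12 infected
Step 3: +5 new -> 17 infected
Step 4: +6 new -> 23 infected
Step 5: +7 new -> 30 infected
Step 6: +8 new -> 38 infected
Step 7: +6 new -> 44 infected
Step 8: +4 new -> 48 infected
Step 9: +1 new -> 49 infected
Step 10: +1 new -> 50 infected
Step 11: +0 new -> 50 infected

Answer: 50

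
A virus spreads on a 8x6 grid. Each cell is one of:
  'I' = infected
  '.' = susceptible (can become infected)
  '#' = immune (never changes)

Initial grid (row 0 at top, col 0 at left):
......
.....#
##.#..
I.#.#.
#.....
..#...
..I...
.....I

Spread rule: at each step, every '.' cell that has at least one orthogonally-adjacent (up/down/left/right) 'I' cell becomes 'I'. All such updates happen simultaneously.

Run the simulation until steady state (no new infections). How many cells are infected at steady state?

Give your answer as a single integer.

Answer: 40

Derivation:
Step 0 (initial): 3 infected
Step 1: +6 new -> 9 infected
Step 2: +8 new -> 17 infected
Step 3: +6 new -> 23 infected
Step 4: +3 new -> 26 infected
Step 5: +1 new -> 27 infected
Step 6: +1 new -> 28 infected
Step 7: +1 new -> 29 infected
Step 8: +2 new -> 31 infected
Step 9: +3 new -> 34 infected
Step 10: +3 new -> 37 infected
Step 11: +2 new -> 39 infected
Step 12: +1 new -> 40 infected
Step 13: +0 new -> 40 infected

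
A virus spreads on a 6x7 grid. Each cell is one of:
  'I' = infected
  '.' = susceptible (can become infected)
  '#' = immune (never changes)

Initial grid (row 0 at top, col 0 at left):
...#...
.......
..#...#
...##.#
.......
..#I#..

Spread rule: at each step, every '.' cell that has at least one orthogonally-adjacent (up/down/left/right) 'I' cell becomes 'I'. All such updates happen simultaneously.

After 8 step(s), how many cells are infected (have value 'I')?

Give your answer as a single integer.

Answer: 34

Derivation:
Step 0 (initial): 1 infected
Step 1: +1 new -> 2 infected
Step 2: +2 new -> 4 infected
Step 3: +3 new -> 7 infected
Step 4: +6 new -> 13 infected
Step 5: +5 new -> 18 infected
Step 6: +4 new -> 22 infected
Step 7: +7 new -> 29 infected
Step 8: +5 new -> 34 infected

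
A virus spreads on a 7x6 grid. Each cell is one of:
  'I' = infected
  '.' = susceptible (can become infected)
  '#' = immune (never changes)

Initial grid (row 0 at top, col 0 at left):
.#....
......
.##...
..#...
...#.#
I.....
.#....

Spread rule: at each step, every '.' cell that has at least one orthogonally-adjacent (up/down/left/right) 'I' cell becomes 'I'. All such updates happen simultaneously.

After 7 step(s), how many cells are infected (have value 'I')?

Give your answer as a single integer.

Step 0 (initial): 1 infected
Step 1: +3 new -> 4 infected
Step 2: +3 new -> 7 infected
Step 3: +5 new -> 12 infected
Step 4: +3 new -> 15 infected
Step 5: +5 new -> 20 infected
Step 6: +3 new -> 23 infected
Step 7: +5 new -> 28 infected

Answer: 28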